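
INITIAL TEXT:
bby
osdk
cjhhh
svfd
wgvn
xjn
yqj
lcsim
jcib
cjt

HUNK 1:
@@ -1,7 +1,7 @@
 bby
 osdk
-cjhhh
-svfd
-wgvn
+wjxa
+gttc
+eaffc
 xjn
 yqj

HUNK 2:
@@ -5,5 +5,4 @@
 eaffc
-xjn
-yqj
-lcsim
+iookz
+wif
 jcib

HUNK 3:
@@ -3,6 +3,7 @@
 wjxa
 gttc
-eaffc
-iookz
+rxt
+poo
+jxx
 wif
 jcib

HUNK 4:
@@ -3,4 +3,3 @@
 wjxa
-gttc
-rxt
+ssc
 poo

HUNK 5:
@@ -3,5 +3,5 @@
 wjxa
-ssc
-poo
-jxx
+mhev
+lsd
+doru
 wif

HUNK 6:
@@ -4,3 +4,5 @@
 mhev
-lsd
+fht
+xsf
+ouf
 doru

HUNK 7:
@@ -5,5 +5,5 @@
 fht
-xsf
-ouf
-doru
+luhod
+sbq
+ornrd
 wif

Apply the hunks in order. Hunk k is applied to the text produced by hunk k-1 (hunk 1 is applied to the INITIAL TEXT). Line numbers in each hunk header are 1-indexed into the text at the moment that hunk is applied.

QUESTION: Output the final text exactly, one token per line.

Hunk 1: at line 1 remove [cjhhh,svfd,wgvn] add [wjxa,gttc,eaffc] -> 10 lines: bby osdk wjxa gttc eaffc xjn yqj lcsim jcib cjt
Hunk 2: at line 5 remove [xjn,yqj,lcsim] add [iookz,wif] -> 9 lines: bby osdk wjxa gttc eaffc iookz wif jcib cjt
Hunk 3: at line 3 remove [eaffc,iookz] add [rxt,poo,jxx] -> 10 lines: bby osdk wjxa gttc rxt poo jxx wif jcib cjt
Hunk 4: at line 3 remove [gttc,rxt] add [ssc] -> 9 lines: bby osdk wjxa ssc poo jxx wif jcib cjt
Hunk 5: at line 3 remove [ssc,poo,jxx] add [mhev,lsd,doru] -> 9 lines: bby osdk wjxa mhev lsd doru wif jcib cjt
Hunk 6: at line 4 remove [lsd] add [fht,xsf,ouf] -> 11 lines: bby osdk wjxa mhev fht xsf ouf doru wif jcib cjt
Hunk 7: at line 5 remove [xsf,ouf,doru] add [luhod,sbq,ornrd] -> 11 lines: bby osdk wjxa mhev fht luhod sbq ornrd wif jcib cjt

Answer: bby
osdk
wjxa
mhev
fht
luhod
sbq
ornrd
wif
jcib
cjt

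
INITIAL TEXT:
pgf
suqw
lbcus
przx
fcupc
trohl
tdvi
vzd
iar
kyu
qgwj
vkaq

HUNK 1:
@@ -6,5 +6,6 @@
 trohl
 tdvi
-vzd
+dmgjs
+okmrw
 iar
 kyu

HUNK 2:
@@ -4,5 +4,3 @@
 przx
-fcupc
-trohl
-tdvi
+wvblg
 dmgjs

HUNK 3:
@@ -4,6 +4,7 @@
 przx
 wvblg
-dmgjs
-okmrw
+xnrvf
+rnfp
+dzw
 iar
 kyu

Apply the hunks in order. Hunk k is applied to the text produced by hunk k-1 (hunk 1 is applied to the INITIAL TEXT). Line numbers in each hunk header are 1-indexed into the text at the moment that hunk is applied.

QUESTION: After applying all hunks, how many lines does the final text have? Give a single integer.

Hunk 1: at line 6 remove [vzd] add [dmgjs,okmrw] -> 13 lines: pgf suqw lbcus przx fcupc trohl tdvi dmgjs okmrw iar kyu qgwj vkaq
Hunk 2: at line 4 remove [fcupc,trohl,tdvi] add [wvblg] -> 11 lines: pgf suqw lbcus przx wvblg dmgjs okmrw iar kyu qgwj vkaq
Hunk 3: at line 4 remove [dmgjs,okmrw] add [xnrvf,rnfp,dzw] -> 12 lines: pgf suqw lbcus przx wvblg xnrvf rnfp dzw iar kyu qgwj vkaq
Final line count: 12

Answer: 12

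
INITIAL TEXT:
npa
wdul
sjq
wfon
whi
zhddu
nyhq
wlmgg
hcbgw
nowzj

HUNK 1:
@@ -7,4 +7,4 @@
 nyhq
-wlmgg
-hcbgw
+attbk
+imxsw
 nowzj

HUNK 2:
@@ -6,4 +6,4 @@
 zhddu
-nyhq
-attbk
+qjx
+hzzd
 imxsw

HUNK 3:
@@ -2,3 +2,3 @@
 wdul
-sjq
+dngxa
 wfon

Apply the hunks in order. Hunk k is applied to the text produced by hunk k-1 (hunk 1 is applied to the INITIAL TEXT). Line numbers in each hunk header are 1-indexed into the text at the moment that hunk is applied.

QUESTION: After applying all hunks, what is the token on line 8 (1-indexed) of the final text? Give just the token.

Answer: hzzd

Derivation:
Hunk 1: at line 7 remove [wlmgg,hcbgw] add [attbk,imxsw] -> 10 lines: npa wdul sjq wfon whi zhddu nyhq attbk imxsw nowzj
Hunk 2: at line 6 remove [nyhq,attbk] add [qjx,hzzd] -> 10 lines: npa wdul sjq wfon whi zhddu qjx hzzd imxsw nowzj
Hunk 3: at line 2 remove [sjq] add [dngxa] -> 10 lines: npa wdul dngxa wfon whi zhddu qjx hzzd imxsw nowzj
Final line 8: hzzd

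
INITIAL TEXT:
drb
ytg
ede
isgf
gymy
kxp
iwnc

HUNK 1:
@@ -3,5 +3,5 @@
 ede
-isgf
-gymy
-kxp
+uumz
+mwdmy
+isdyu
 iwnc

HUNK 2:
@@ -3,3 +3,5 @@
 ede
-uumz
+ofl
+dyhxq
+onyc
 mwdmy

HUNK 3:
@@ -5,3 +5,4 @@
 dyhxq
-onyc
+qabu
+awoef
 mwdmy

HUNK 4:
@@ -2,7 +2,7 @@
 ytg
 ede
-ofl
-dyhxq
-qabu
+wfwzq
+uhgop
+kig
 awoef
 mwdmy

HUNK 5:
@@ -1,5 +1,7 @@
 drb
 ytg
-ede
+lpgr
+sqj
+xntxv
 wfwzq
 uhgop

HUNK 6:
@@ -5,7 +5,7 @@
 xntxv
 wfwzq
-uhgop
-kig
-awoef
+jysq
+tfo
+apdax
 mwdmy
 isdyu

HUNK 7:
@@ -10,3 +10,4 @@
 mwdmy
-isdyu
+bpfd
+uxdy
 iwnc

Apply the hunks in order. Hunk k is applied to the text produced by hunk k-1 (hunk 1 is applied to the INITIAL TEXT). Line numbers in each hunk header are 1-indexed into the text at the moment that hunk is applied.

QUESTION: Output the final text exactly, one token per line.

Answer: drb
ytg
lpgr
sqj
xntxv
wfwzq
jysq
tfo
apdax
mwdmy
bpfd
uxdy
iwnc

Derivation:
Hunk 1: at line 3 remove [isgf,gymy,kxp] add [uumz,mwdmy,isdyu] -> 7 lines: drb ytg ede uumz mwdmy isdyu iwnc
Hunk 2: at line 3 remove [uumz] add [ofl,dyhxq,onyc] -> 9 lines: drb ytg ede ofl dyhxq onyc mwdmy isdyu iwnc
Hunk 3: at line 5 remove [onyc] add [qabu,awoef] -> 10 lines: drb ytg ede ofl dyhxq qabu awoef mwdmy isdyu iwnc
Hunk 4: at line 2 remove [ofl,dyhxq,qabu] add [wfwzq,uhgop,kig] -> 10 lines: drb ytg ede wfwzq uhgop kig awoef mwdmy isdyu iwnc
Hunk 5: at line 1 remove [ede] add [lpgr,sqj,xntxv] -> 12 lines: drb ytg lpgr sqj xntxv wfwzq uhgop kig awoef mwdmy isdyu iwnc
Hunk 6: at line 5 remove [uhgop,kig,awoef] add [jysq,tfo,apdax] -> 12 lines: drb ytg lpgr sqj xntxv wfwzq jysq tfo apdax mwdmy isdyu iwnc
Hunk 7: at line 10 remove [isdyu] add [bpfd,uxdy] -> 13 lines: drb ytg lpgr sqj xntxv wfwzq jysq tfo apdax mwdmy bpfd uxdy iwnc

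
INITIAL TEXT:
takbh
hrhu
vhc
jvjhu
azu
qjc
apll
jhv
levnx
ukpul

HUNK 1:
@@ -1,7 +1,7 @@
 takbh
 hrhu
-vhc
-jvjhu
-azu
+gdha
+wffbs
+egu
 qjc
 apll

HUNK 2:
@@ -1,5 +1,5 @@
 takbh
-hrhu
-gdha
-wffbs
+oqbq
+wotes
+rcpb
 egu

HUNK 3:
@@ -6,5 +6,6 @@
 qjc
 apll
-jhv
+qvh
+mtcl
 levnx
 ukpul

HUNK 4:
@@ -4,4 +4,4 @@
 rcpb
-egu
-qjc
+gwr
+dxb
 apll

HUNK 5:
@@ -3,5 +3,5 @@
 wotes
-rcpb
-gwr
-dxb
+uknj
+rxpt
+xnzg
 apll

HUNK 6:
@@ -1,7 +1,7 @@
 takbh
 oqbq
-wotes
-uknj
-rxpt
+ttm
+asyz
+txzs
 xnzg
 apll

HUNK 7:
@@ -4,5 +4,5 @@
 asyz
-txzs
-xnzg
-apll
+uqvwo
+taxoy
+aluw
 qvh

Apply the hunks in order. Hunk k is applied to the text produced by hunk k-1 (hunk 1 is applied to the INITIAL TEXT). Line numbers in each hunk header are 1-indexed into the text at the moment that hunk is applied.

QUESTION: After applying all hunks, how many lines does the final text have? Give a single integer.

Hunk 1: at line 1 remove [vhc,jvjhu,azu] add [gdha,wffbs,egu] -> 10 lines: takbh hrhu gdha wffbs egu qjc apll jhv levnx ukpul
Hunk 2: at line 1 remove [hrhu,gdha,wffbs] add [oqbq,wotes,rcpb] -> 10 lines: takbh oqbq wotes rcpb egu qjc apll jhv levnx ukpul
Hunk 3: at line 6 remove [jhv] add [qvh,mtcl] -> 11 lines: takbh oqbq wotes rcpb egu qjc apll qvh mtcl levnx ukpul
Hunk 4: at line 4 remove [egu,qjc] add [gwr,dxb] -> 11 lines: takbh oqbq wotes rcpb gwr dxb apll qvh mtcl levnx ukpul
Hunk 5: at line 3 remove [rcpb,gwr,dxb] add [uknj,rxpt,xnzg] -> 11 lines: takbh oqbq wotes uknj rxpt xnzg apll qvh mtcl levnx ukpul
Hunk 6: at line 1 remove [wotes,uknj,rxpt] add [ttm,asyz,txzs] -> 11 lines: takbh oqbq ttm asyz txzs xnzg apll qvh mtcl levnx ukpul
Hunk 7: at line 4 remove [txzs,xnzg,apll] add [uqvwo,taxoy,aluw] -> 11 lines: takbh oqbq ttm asyz uqvwo taxoy aluw qvh mtcl levnx ukpul
Final line count: 11

Answer: 11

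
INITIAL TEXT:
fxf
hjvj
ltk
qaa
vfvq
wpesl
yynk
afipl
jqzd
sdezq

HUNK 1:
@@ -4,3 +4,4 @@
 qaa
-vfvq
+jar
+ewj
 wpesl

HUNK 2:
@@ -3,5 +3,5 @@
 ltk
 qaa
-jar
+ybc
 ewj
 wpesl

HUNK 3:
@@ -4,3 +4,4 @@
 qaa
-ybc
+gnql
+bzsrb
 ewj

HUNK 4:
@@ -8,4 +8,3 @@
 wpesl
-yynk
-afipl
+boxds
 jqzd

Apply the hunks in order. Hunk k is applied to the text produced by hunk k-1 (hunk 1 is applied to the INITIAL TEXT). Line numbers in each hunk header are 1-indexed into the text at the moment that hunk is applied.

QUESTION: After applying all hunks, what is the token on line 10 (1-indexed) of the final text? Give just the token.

Answer: jqzd

Derivation:
Hunk 1: at line 4 remove [vfvq] add [jar,ewj] -> 11 lines: fxf hjvj ltk qaa jar ewj wpesl yynk afipl jqzd sdezq
Hunk 2: at line 3 remove [jar] add [ybc] -> 11 lines: fxf hjvj ltk qaa ybc ewj wpesl yynk afipl jqzd sdezq
Hunk 3: at line 4 remove [ybc] add [gnql,bzsrb] -> 12 lines: fxf hjvj ltk qaa gnql bzsrb ewj wpesl yynk afipl jqzd sdezq
Hunk 4: at line 8 remove [yynk,afipl] add [boxds] -> 11 lines: fxf hjvj ltk qaa gnql bzsrb ewj wpesl boxds jqzd sdezq
Final line 10: jqzd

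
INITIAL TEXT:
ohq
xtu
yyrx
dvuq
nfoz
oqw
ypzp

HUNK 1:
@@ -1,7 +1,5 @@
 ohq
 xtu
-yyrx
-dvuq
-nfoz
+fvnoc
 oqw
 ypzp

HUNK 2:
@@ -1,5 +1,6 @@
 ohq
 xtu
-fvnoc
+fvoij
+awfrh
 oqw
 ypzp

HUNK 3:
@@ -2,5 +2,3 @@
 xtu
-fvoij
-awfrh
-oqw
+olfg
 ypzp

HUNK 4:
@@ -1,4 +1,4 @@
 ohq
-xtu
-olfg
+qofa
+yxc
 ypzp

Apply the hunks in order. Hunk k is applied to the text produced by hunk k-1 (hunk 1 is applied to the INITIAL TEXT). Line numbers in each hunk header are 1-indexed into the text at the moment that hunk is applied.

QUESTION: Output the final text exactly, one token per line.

Answer: ohq
qofa
yxc
ypzp

Derivation:
Hunk 1: at line 1 remove [yyrx,dvuq,nfoz] add [fvnoc] -> 5 lines: ohq xtu fvnoc oqw ypzp
Hunk 2: at line 1 remove [fvnoc] add [fvoij,awfrh] -> 6 lines: ohq xtu fvoij awfrh oqw ypzp
Hunk 3: at line 2 remove [fvoij,awfrh,oqw] add [olfg] -> 4 lines: ohq xtu olfg ypzp
Hunk 4: at line 1 remove [xtu,olfg] add [qofa,yxc] -> 4 lines: ohq qofa yxc ypzp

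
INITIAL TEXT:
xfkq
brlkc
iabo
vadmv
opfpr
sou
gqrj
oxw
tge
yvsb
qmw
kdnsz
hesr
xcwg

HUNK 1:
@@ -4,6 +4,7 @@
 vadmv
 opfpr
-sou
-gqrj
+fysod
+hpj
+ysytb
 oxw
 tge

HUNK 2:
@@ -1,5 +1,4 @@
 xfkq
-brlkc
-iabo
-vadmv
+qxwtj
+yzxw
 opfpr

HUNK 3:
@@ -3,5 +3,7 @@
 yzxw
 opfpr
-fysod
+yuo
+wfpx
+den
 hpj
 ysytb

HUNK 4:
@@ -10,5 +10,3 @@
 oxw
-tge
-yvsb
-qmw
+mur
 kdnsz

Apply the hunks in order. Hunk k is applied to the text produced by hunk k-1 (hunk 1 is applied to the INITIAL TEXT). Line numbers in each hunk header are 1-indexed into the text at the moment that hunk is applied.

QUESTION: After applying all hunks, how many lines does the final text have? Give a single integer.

Hunk 1: at line 4 remove [sou,gqrj] add [fysod,hpj,ysytb] -> 15 lines: xfkq brlkc iabo vadmv opfpr fysod hpj ysytb oxw tge yvsb qmw kdnsz hesr xcwg
Hunk 2: at line 1 remove [brlkc,iabo,vadmv] add [qxwtj,yzxw] -> 14 lines: xfkq qxwtj yzxw opfpr fysod hpj ysytb oxw tge yvsb qmw kdnsz hesr xcwg
Hunk 3: at line 3 remove [fysod] add [yuo,wfpx,den] -> 16 lines: xfkq qxwtj yzxw opfpr yuo wfpx den hpj ysytb oxw tge yvsb qmw kdnsz hesr xcwg
Hunk 4: at line 10 remove [tge,yvsb,qmw] add [mur] -> 14 lines: xfkq qxwtj yzxw opfpr yuo wfpx den hpj ysytb oxw mur kdnsz hesr xcwg
Final line count: 14

Answer: 14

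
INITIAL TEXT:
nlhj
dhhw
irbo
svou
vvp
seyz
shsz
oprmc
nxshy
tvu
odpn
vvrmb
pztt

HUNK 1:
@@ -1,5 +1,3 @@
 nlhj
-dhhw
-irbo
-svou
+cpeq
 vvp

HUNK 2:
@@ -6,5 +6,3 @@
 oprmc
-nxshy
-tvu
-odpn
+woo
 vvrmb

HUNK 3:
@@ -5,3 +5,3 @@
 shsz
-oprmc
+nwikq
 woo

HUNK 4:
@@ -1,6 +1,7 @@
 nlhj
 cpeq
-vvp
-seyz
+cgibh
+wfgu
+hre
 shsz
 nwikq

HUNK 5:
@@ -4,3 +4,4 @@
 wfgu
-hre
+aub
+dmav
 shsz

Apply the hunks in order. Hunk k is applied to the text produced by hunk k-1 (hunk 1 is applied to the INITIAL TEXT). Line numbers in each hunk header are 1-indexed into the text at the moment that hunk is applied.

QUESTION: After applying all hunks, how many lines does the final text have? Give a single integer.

Answer: 11

Derivation:
Hunk 1: at line 1 remove [dhhw,irbo,svou] add [cpeq] -> 11 lines: nlhj cpeq vvp seyz shsz oprmc nxshy tvu odpn vvrmb pztt
Hunk 2: at line 6 remove [nxshy,tvu,odpn] add [woo] -> 9 lines: nlhj cpeq vvp seyz shsz oprmc woo vvrmb pztt
Hunk 3: at line 5 remove [oprmc] add [nwikq] -> 9 lines: nlhj cpeq vvp seyz shsz nwikq woo vvrmb pztt
Hunk 4: at line 1 remove [vvp,seyz] add [cgibh,wfgu,hre] -> 10 lines: nlhj cpeq cgibh wfgu hre shsz nwikq woo vvrmb pztt
Hunk 5: at line 4 remove [hre] add [aub,dmav] -> 11 lines: nlhj cpeq cgibh wfgu aub dmav shsz nwikq woo vvrmb pztt
Final line count: 11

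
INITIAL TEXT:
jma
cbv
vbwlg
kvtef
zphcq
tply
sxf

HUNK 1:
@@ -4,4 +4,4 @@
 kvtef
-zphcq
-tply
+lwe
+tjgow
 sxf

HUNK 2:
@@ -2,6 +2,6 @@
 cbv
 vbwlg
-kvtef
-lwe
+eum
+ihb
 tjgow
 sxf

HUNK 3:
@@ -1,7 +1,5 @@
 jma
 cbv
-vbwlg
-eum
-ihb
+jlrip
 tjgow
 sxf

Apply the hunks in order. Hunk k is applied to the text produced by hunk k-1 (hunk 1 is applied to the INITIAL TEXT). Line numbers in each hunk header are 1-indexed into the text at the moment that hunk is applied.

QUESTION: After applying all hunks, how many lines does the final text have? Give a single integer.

Answer: 5

Derivation:
Hunk 1: at line 4 remove [zphcq,tply] add [lwe,tjgow] -> 7 lines: jma cbv vbwlg kvtef lwe tjgow sxf
Hunk 2: at line 2 remove [kvtef,lwe] add [eum,ihb] -> 7 lines: jma cbv vbwlg eum ihb tjgow sxf
Hunk 3: at line 1 remove [vbwlg,eum,ihb] add [jlrip] -> 5 lines: jma cbv jlrip tjgow sxf
Final line count: 5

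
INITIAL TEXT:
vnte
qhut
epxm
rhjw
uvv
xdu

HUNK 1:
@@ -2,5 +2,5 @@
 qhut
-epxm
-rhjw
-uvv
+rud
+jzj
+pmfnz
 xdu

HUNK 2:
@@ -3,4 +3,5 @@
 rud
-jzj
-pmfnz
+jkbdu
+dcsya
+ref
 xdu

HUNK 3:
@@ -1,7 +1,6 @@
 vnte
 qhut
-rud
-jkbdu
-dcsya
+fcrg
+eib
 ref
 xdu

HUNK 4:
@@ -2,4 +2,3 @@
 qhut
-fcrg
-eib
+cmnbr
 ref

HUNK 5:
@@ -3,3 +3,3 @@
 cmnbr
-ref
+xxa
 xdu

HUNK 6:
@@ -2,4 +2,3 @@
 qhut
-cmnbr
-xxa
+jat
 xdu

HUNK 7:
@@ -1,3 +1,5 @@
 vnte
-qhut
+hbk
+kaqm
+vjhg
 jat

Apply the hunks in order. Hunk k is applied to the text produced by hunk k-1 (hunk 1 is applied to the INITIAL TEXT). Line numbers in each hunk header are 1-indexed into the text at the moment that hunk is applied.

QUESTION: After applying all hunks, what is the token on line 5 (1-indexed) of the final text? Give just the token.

Answer: jat

Derivation:
Hunk 1: at line 2 remove [epxm,rhjw,uvv] add [rud,jzj,pmfnz] -> 6 lines: vnte qhut rud jzj pmfnz xdu
Hunk 2: at line 3 remove [jzj,pmfnz] add [jkbdu,dcsya,ref] -> 7 lines: vnte qhut rud jkbdu dcsya ref xdu
Hunk 3: at line 1 remove [rud,jkbdu,dcsya] add [fcrg,eib] -> 6 lines: vnte qhut fcrg eib ref xdu
Hunk 4: at line 2 remove [fcrg,eib] add [cmnbr] -> 5 lines: vnte qhut cmnbr ref xdu
Hunk 5: at line 3 remove [ref] add [xxa] -> 5 lines: vnte qhut cmnbr xxa xdu
Hunk 6: at line 2 remove [cmnbr,xxa] add [jat] -> 4 lines: vnte qhut jat xdu
Hunk 7: at line 1 remove [qhut] add [hbk,kaqm,vjhg] -> 6 lines: vnte hbk kaqm vjhg jat xdu
Final line 5: jat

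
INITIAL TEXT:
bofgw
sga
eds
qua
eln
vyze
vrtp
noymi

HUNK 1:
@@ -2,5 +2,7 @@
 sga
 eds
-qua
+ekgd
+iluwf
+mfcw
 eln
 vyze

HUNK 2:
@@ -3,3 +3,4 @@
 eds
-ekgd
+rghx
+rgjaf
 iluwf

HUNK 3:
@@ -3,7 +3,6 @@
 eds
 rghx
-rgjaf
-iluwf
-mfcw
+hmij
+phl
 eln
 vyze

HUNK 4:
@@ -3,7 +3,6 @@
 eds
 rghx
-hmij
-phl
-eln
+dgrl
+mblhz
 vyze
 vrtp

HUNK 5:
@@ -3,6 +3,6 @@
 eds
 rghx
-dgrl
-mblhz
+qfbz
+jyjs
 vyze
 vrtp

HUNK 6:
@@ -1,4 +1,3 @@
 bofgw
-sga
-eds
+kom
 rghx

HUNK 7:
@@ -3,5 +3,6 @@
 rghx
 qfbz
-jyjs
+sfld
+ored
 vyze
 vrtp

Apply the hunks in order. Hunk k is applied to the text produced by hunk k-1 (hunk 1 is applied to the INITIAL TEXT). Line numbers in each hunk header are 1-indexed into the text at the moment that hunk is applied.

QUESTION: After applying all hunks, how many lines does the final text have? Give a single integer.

Answer: 9

Derivation:
Hunk 1: at line 2 remove [qua] add [ekgd,iluwf,mfcw] -> 10 lines: bofgw sga eds ekgd iluwf mfcw eln vyze vrtp noymi
Hunk 2: at line 3 remove [ekgd] add [rghx,rgjaf] -> 11 lines: bofgw sga eds rghx rgjaf iluwf mfcw eln vyze vrtp noymi
Hunk 3: at line 3 remove [rgjaf,iluwf,mfcw] add [hmij,phl] -> 10 lines: bofgw sga eds rghx hmij phl eln vyze vrtp noymi
Hunk 4: at line 3 remove [hmij,phl,eln] add [dgrl,mblhz] -> 9 lines: bofgw sga eds rghx dgrl mblhz vyze vrtp noymi
Hunk 5: at line 3 remove [dgrl,mblhz] add [qfbz,jyjs] -> 9 lines: bofgw sga eds rghx qfbz jyjs vyze vrtp noymi
Hunk 6: at line 1 remove [sga,eds] add [kom] -> 8 lines: bofgw kom rghx qfbz jyjs vyze vrtp noymi
Hunk 7: at line 3 remove [jyjs] add [sfld,ored] -> 9 lines: bofgw kom rghx qfbz sfld ored vyze vrtp noymi
Final line count: 9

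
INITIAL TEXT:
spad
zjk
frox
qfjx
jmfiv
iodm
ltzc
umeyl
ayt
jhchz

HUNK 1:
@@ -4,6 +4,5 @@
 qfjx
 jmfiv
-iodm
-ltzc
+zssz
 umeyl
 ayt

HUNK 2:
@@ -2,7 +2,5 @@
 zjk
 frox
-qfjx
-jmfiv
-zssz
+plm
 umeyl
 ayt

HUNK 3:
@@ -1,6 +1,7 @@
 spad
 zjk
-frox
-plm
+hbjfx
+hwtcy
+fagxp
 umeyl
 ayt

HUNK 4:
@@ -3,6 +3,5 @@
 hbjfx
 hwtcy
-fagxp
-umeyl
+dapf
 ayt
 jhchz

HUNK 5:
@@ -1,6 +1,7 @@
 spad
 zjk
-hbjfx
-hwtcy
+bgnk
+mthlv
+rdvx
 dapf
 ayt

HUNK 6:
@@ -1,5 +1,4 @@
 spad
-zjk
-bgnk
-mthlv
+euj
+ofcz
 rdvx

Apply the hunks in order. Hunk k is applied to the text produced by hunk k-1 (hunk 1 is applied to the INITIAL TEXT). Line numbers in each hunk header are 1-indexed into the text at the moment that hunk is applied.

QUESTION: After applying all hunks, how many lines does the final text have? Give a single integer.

Hunk 1: at line 4 remove [iodm,ltzc] add [zssz] -> 9 lines: spad zjk frox qfjx jmfiv zssz umeyl ayt jhchz
Hunk 2: at line 2 remove [qfjx,jmfiv,zssz] add [plm] -> 7 lines: spad zjk frox plm umeyl ayt jhchz
Hunk 3: at line 1 remove [frox,plm] add [hbjfx,hwtcy,fagxp] -> 8 lines: spad zjk hbjfx hwtcy fagxp umeyl ayt jhchz
Hunk 4: at line 3 remove [fagxp,umeyl] add [dapf] -> 7 lines: spad zjk hbjfx hwtcy dapf ayt jhchz
Hunk 5: at line 1 remove [hbjfx,hwtcy] add [bgnk,mthlv,rdvx] -> 8 lines: spad zjk bgnk mthlv rdvx dapf ayt jhchz
Hunk 6: at line 1 remove [zjk,bgnk,mthlv] add [euj,ofcz] -> 7 lines: spad euj ofcz rdvx dapf ayt jhchz
Final line count: 7

Answer: 7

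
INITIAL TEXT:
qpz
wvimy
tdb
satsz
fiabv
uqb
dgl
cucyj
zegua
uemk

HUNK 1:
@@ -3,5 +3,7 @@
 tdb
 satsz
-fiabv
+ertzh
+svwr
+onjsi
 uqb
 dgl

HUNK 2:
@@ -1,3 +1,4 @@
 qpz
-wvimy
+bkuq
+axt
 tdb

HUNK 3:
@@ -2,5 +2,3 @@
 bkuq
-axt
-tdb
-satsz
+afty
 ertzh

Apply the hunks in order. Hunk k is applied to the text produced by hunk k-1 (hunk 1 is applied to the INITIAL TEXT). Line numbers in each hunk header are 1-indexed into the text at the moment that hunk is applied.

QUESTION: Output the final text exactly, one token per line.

Answer: qpz
bkuq
afty
ertzh
svwr
onjsi
uqb
dgl
cucyj
zegua
uemk

Derivation:
Hunk 1: at line 3 remove [fiabv] add [ertzh,svwr,onjsi] -> 12 lines: qpz wvimy tdb satsz ertzh svwr onjsi uqb dgl cucyj zegua uemk
Hunk 2: at line 1 remove [wvimy] add [bkuq,axt] -> 13 lines: qpz bkuq axt tdb satsz ertzh svwr onjsi uqb dgl cucyj zegua uemk
Hunk 3: at line 2 remove [axt,tdb,satsz] add [afty] -> 11 lines: qpz bkuq afty ertzh svwr onjsi uqb dgl cucyj zegua uemk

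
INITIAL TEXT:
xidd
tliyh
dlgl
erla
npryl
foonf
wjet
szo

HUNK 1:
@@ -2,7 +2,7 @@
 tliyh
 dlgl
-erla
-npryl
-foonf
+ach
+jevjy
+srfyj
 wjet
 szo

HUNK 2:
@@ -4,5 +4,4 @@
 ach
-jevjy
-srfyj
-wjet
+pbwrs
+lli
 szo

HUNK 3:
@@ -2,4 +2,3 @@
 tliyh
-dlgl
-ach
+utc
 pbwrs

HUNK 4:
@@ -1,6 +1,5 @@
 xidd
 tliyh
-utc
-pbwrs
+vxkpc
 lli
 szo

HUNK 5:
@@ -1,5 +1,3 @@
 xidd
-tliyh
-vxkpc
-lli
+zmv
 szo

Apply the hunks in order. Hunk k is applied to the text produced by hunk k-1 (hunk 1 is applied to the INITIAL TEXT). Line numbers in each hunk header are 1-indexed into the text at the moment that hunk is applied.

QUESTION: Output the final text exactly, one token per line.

Answer: xidd
zmv
szo

Derivation:
Hunk 1: at line 2 remove [erla,npryl,foonf] add [ach,jevjy,srfyj] -> 8 lines: xidd tliyh dlgl ach jevjy srfyj wjet szo
Hunk 2: at line 4 remove [jevjy,srfyj,wjet] add [pbwrs,lli] -> 7 lines: xidd tliyh dlgl ach pbwrs lli szo
Hunk 3: at line 2 remove [dlgl,ach] add [utc] -> 6 lines: xidd tliyh utc pbwrs lli szo
Hunk 4: at line 1 remove [utc,pbwrs] add [vxkpc] -> 5 lines: xidd tliyh vxkpc lli szo
Hunk 5: at line 1 remove [tliyh,vxkpc,lli] add [zmv] -> 3 lines: xidd zmv szo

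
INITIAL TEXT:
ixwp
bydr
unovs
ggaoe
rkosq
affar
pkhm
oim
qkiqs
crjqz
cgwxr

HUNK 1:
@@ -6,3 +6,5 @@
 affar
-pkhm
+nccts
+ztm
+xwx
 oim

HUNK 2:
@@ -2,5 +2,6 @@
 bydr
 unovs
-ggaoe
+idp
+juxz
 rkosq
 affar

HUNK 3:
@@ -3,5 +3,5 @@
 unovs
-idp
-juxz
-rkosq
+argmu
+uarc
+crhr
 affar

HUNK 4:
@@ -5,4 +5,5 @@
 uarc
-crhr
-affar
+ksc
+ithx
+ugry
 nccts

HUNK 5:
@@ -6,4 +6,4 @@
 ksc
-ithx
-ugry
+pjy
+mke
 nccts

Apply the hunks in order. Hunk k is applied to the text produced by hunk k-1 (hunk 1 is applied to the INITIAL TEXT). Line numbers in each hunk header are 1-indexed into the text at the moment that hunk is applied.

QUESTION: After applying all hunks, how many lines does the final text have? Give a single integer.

Hunk 1: at line 6 remove [pkhm] add [nccts,ztm,xwx] -> 13 lines: ixwp bydr unovs ggaoe rkosq affar nccts ztm xwx oim qkiqs crjqz cgwxr
Hunk 2: at line 2 remove [ggaoe] add [idp,juxz] -> 14 lines: ixwp bydr unovs idp juxz rkosq affar nccts ztm xwx oim qkiqs crjqz cgwxr
Hunk 3: at line 3 remove [idp,juxz,rkosq] add [argmu,uarc,crhr] -> 14 lines: ixwp bydr unovs argmu uarc crhr affar nccts ztm xwx oim qkiqs crjqz cgwxr
Hunk 4: at line 5 remove [crhr,affar] add [ksc,ithx,ugry] -> 15 lines: ixwp bydr unovs argmu uarc ksc ithx ugry nccts ztm xwx oim qkiqs crjqz cgwxr
Hunk 5: at line 6 remove [ithx,ugry] add [pjy,mke] -> 15 lines: ixwp bydr unovs argmu uarc ksc pjy mke nccts ztm xwx oim qkiqs crjqz cgwxr
Final line count: 15

Answer: 15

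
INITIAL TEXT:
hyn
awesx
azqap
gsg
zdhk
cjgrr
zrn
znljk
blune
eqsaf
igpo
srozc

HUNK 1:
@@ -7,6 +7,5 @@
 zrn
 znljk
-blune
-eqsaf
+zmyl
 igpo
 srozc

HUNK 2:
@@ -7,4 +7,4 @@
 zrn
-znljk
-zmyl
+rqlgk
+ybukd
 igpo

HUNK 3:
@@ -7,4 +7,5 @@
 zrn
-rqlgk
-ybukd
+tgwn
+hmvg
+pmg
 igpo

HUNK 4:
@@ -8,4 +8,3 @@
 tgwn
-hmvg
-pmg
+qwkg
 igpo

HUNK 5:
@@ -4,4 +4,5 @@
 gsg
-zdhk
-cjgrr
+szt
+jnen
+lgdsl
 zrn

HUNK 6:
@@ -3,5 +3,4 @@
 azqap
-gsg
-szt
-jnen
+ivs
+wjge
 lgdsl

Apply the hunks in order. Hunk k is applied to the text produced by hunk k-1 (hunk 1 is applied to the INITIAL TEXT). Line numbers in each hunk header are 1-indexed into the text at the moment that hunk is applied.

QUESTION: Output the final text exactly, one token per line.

Answer: hyn
awesx
azqap
ivs
wjge
lgdsl
zrn
tgwn
qwkg
igpo
srozc

Derivation:
Hunk 1: at line 7 remove [blune,eqsaf] add [zmyl] -> 11 lines: hyn awesx azqap gsg zdhk cjgrr zrn znljk zmyl igpo srozc
Hunk 2: at line 7 remove [znljk,zmyl] add [rqlgk,ybukd] -> 11 lines: hyn awesx azqap gsg zdhk cjgrr zrn rqlgk ybukd igpo srozc
Hunk 3: at line 7 remove [rqlgk,ybukd] add [tgwn,hmvg,pmg] -> 12 lines: hyn awesx azqap gsg zdhk cjgrr zrn tgwn hmvg pmg igpo srozc
Hunk 4: at line 8 remove [hmvg,pmg] add [qwkg] -> 11 lines: hyn awesx azqap gsg zdhk cjgrr zrn tgwn qwkg igpo srozc
Hunk 5: at line 4 remove [zdhk,cjgrr] add [szt,jnen,lgdsl] -> 12 lines: hyn awesx azqap gsg szt jnen lgdsl zrn tgwn qwkg igpo srozc
Hunk 6: at line 3 remove [gsg,szt,jnen] add [ivs,wjge] -> 11 lines: hyn awesx azqap ivs wjge lgdsl zrn tgwn qwkg igpo srozc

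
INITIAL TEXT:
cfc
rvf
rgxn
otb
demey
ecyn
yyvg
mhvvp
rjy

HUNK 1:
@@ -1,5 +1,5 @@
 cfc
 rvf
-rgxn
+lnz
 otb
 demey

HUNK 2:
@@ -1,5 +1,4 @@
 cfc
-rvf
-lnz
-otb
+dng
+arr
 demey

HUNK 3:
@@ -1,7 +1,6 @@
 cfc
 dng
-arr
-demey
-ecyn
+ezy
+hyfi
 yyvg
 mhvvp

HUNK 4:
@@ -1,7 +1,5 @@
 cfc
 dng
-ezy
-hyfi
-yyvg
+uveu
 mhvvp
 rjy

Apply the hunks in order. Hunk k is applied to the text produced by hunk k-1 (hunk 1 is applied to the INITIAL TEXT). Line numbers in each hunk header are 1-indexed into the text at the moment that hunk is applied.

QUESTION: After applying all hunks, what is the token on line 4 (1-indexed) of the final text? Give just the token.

Hunk 1: at line 1 remove [rgxn] add [lnz] -> 9 lines: cfc rvf lnz otb demey ecyn yyvg mhvvp rjy
Hunk 2: at line 1 remove [rvf,lnz,otb] add [dng,arr] -> 8 lines: cfc dng arr demey ecyn yyvg mhvvp rjy
Hunk 3: at line 1 remove [arr,demey,ecyn] add [ezy,hyfi] -> 7 lines: cfc dng ezy hyfi yyvg mhvvp rjy
Hunk 4: at line 1 remove [ezy,hyfi,yyvg] add [uveu] -> 5 lines: cfc dng uveu mhvvp rjy
Final line 4: mhvvp

Answer: mhvvp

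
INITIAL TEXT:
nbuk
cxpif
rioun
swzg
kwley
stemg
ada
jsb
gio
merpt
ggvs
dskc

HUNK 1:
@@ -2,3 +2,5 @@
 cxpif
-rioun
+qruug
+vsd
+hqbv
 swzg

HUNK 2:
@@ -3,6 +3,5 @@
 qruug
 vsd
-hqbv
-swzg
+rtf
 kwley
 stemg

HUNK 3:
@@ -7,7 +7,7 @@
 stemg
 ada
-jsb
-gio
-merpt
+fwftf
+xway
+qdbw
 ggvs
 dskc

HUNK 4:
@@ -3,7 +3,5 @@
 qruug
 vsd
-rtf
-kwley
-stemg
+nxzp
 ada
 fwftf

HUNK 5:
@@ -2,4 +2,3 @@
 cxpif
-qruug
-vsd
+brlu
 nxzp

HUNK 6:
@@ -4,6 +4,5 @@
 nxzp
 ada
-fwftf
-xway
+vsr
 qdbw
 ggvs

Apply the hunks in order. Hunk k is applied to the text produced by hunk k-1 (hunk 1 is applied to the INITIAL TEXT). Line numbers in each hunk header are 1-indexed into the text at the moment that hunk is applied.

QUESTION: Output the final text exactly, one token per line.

Hunk 1: at line 2 remove [rioun] add [qruug,vsd,hqbv] -> 14 lines: nbuk cxpif qruug vsd hqbv swzg kwley stemg ada jsb gio merpt ggvs dskc
Hunk 2: at line 3 remove [hqbv,swzg] add [rtf] -> 13 lines: nbuk cxpif qruug vsd rtf kwley stemg ada jsb gio merpt ggvs dskc
Hunk 3: at line 7 remove [jsb,gio,merpt] add [fwftf,xway,qdbw] -> 13 lines: nbuk cxpif qruug vsd rtf kwley stemg ada fwftf xway qdbw ggvs dskc
Hunk 4: at line 3 remove [rtf,kwley,stemg] add [nxzp] -> 11 lines: nbuk cxpif qruug vsd nxzp ada fwftf xway qdbw ggvs dskc
Hunk 5: at line 2 remove [qruug,vsd] add [brlu] -> 10 lines: nbuk cxpif brlu nxzp ada fwftf xway qdbw ggvs dskc
Hunk 6: at line 4 remove [fwftf,xway] add [vsr] -> 9 lines: nbuk cxpif brlu nxzp ada vsr qdbw ggvs dskc

Answer: nbuk
cxpif
brlu
nxzp
ada
vsr
qdbw
ggvs
dskc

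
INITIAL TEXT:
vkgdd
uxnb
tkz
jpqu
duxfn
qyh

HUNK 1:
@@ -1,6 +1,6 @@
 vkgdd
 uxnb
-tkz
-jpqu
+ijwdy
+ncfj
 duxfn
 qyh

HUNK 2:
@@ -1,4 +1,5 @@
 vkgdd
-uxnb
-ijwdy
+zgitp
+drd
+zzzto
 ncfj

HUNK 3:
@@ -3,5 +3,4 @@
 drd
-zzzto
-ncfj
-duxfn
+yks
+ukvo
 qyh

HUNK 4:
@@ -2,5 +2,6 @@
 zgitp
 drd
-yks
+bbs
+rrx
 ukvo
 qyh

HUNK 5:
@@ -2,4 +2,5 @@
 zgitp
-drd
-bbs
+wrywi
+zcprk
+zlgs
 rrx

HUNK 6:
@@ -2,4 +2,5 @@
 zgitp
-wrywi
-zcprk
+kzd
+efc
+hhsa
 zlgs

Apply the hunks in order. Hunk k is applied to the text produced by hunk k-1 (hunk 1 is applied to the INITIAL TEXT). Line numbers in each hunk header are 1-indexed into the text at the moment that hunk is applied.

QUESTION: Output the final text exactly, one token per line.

Hunk 1: at line 1 remove [tkz,jpqu] add [ijwdy,ncfj] -> 6 lines: vkgdd uxnb ijwdy ncfj duxfn qyh
Hunk 2: at line 1 remove [uxnb,ijwdy] add [zgitp,drd,zzzto] -> 7 lines: vkgdd zgitp drd zzzto ncfj duxfn qyh
Hunk 3: at line 3 remove [zzzto,ncfj,duxfn] add [yks,ukvo] -> 6 lines: vkgdd zgitp drd yks ukvo qyh
Hunk 4: at line 2 remove [yks] add [bbs,rrx] -> 7 lines: vkgdd zgitp drd bbs rrx ukvo qyh
Hunk 5: at line 2 remove [drd,bbs] add [wrywi,zcprk,zlgs] -> 8 lines: vkgdd zgitp wrywi zcprk zlgs rrx ukvo qyh
Hunk 6: at line 2 remove [wrywi,zcprk] add [kzd,efc,hhsa] -> 9 lines: vkgdd zgitp kzd efc hhsa zlgs rrx ukvo qyh

Answer: vkgdd
zgitp
kzd
efc
hhsa
zlgs
rrx
ukvo
qyh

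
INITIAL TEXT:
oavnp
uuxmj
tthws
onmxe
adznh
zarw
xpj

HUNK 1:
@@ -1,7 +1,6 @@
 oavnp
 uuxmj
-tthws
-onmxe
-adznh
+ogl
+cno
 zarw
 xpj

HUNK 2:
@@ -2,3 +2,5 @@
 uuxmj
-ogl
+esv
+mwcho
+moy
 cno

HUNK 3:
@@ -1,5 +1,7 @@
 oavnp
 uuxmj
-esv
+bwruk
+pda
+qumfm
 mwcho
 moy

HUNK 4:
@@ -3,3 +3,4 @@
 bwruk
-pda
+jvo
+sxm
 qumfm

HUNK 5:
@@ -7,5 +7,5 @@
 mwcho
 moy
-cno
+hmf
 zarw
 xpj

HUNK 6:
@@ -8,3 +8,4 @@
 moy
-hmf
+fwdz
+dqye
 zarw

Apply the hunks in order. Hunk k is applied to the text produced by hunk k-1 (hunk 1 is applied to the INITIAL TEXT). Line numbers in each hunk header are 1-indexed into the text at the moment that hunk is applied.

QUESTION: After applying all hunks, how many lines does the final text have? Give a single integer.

Hunk 1: at line 1 remove [tthws,onmxe,adznh] add [ogl,cno] -> 6 lines: oavnp uuxmj ogl cno zarw xpj
Hunk 2: at line 2 remove [ogl] add [esv,mwcho,moy] -> 8 lines: oavnp uuxmj esv mwcho moy cno zarw xpj
Hunk 3: at line 1 remove [esv] add [bwruk,pda,qumfm] -> 10 lines: oavnp uuxmj bwruk pda qumfm mwcho moy cno zarw xpj
Hunk 4: at line 3 remove [pda] add [jvo,sxm] -> 11 lines: oavnp uuxmj bwruk jvo sxm qumfm mwcho moy cno zarw xpj
Hunk 5: at line 7 remove [cno] add [hmf] -> 11 lines: oavnp uuxmj bwruk jvo sxm qumfm mwcho moy hmf zarw xpj
Hunk 6: at line 8 remove [hmf] add [fwdz,dqye] -> 12 lines: oavnp uuxmj bwruk jvo sxm qumfm mwcho moy fwdz dqye zarw xpj
Final line count: 12

Answer: 12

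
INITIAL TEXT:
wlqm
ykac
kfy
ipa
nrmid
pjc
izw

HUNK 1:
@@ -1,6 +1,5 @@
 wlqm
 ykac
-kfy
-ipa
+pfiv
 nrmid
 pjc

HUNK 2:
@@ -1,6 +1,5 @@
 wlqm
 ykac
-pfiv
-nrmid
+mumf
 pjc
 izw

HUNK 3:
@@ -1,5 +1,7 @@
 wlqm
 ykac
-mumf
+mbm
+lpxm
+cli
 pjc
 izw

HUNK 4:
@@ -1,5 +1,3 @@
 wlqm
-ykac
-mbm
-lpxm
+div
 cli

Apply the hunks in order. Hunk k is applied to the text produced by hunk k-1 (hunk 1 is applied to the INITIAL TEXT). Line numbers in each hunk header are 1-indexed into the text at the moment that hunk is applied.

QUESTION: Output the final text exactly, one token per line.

Hunk 1: at line 1 remove [kfy,ipa] add [pfiv] -> 6 lines: wlqm ykac pfiv nrmid pjc izw
Hunk 2: at line 1 remove [pfiv,nrmid] add [mumf] -> 5 lines: wlqm ykac mumf pjc izw
Hunk 3: at line 1 remove [mumf] add [mbm,lpxm,cli] -> 7 lines: wlqm ykac mbm lpxm cli pjc izw
Hunk 4: at line 1 remove [ykac,mbm,lpxm] add [div] -> 5 lines: wlqm div cli pjc izw

Answer: wlqm
div
cli
pjc
izw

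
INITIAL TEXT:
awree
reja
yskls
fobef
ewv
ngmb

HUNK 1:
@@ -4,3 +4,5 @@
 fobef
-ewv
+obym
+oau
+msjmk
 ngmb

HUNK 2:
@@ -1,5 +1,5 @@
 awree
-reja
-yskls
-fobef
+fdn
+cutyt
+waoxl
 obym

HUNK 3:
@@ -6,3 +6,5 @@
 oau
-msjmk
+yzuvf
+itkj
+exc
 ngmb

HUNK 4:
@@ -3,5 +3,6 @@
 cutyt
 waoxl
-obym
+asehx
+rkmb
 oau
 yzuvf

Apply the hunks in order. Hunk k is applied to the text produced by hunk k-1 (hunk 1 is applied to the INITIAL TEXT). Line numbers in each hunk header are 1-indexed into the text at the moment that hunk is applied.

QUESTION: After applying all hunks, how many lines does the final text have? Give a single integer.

Hunk 1: at line 4 remove [ewv] add [obym,oau,msjmk] -> 8 lines: awree reja yskls fobef obym oau msjmk ngmb
Hunk 2: at line 1 remove [reja,yskls,fobef] add [fdn,cutyt,waoxl] -> 8 lines: awree fdn cutyt waoxl obym oau msjmk ngmb
Hunk 3: at line 6 remove [msjmk] add [yzuvf,itkj,exc] -> 10 lines: awree fdn cutyt waoxl obym oau yzuvf itkj exc ngmb
Hunk 4: at line 3 remove [obym] add [asehx,rkmb] -> 11 lines: awree fdn cutyt waoxl asehx rkmb oau yzuvf itkj exc ngmb
Final line count: 11

Answer: 11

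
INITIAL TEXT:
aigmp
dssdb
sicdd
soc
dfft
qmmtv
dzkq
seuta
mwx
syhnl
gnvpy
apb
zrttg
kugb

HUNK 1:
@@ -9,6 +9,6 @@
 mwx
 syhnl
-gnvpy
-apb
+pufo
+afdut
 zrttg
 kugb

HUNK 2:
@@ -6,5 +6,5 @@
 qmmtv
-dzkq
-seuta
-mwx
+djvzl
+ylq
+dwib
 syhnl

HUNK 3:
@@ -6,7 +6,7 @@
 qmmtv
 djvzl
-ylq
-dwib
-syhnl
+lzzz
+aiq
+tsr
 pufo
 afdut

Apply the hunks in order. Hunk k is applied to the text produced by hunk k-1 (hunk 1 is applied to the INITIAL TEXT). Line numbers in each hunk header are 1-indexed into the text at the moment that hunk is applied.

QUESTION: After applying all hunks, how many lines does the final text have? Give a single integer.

Answer: 14

Derivation:
Hunk 1: at line 9 remove [gnvpy,apb] add [pufo,afdut] -> 14 lines: aigmp dssdb sicdd soc dfft qmmtv dzkq seuta mwx syhnl pufo afdut zrttg kugb
Hunk 2: at line 6 remove [dzkq,seuta,mwx] add [djvzl,ylq,dwib] -> 14 lines: aigmp dssdb sicdd soc dfft qmmtv djvzl ylq dwib syhnl pufo afdut zrttg kugb
Hunk 3: at line 6 remove [ylq,dwib,syhnl] add [lzzz,aiq,tsr] -> 14 lines: aigmp dssdb sicdd soc dfft qmmtv djvzl lzzz aiq tsr pufo afdut zrttg kugb
Final line count: 14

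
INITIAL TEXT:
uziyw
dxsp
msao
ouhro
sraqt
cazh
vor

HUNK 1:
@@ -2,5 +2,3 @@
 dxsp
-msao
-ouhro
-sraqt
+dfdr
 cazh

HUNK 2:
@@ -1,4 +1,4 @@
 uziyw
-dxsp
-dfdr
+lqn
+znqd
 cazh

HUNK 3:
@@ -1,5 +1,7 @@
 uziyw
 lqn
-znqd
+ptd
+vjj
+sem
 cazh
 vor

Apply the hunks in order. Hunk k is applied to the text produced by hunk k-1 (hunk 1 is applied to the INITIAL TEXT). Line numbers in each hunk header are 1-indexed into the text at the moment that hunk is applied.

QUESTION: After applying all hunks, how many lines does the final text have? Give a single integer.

Answer: 7

Derivation:
Hunk 1: at line 2 remove [msao,ouhro,sraqt] add [dfdr] -> 5 lines: uziyw dxsp dfdr cazh vor
Hunk 2: at line 1 remove [dxsp,dfdr] add [lqn,znqd] -> 5 lines: uziyw lqn znqd cazh vor
Hunk 3: at line 1 remove [znqd] add [ptd,vjj,sem] -> 7 lines: uziyw lqn ptd vjj sem cazh vor
Final line count: 7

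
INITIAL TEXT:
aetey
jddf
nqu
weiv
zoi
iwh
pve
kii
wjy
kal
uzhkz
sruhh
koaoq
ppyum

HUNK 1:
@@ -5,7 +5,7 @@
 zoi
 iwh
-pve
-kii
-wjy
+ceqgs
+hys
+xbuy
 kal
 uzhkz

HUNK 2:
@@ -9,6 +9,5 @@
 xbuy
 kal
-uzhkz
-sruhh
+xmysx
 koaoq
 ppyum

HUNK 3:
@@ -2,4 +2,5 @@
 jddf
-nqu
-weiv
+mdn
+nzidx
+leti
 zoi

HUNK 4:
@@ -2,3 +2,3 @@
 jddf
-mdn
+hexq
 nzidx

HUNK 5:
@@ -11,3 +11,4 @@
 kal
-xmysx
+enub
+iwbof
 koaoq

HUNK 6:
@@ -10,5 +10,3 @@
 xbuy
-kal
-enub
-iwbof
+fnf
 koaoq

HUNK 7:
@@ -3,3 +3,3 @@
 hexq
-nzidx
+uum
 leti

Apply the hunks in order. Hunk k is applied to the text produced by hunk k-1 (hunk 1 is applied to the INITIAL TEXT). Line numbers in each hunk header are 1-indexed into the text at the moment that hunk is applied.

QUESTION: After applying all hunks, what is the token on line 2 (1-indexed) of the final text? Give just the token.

Hunk 1: at line 5 remove [pve,kii,wjy] add [ceqgs,hys,xbuy] -> 14 lines: aetey jddf nqu weiv zoi iwh ceqgs hys xbuy kal uzhkz sruhh koaoq ppyum
Hunk 2: at line 9 remove [uzhkz,sruhh] add [xmysx] -> 13 lines: aetey jddf nqu weiv zoi iwh ceqgs hys xbuy kal xmysx koaoq ppyum
Hunk 3: at line 2 remove [nqu,weiv] add [mdn,nzidx,leti] -> 14 lines: aetey jddf mdn nzidx leti zoi iwh ceqgs hys xbuy kal xmysx koaoq ppyum
Hunk 4: at line 2 remove [mdn] add [hexq] -> 14 lines: aetey jddf hexq nzidx leti zoi iwh ceqgs hys xbuy kal xmysx koaoq ppyum
Hunk 5: at line 11 remove [xmysx] add [enub,iwbof] -> 15 lines: aetey jddf hexq nzidx leti zoi iwh ceqgs hys xbuy kal enub iwbof koaoq ppyum
Hunk 6: at line 10 remove [kal,enub,iwbof] add [fnf] -> 13 lines: aetey jddf hexq nzidx leti zoi iwh ceqgs hys xbuy fnf koaoq ppyum
Hunk 7: at line 3 remove [nzidx] add [uum] -> 13 lines: aetey jddf hexq uum leti zoi iwh ceqgs hys xbuy fnf koaoq ppyum
Final line 2: jddf

Answer: jddf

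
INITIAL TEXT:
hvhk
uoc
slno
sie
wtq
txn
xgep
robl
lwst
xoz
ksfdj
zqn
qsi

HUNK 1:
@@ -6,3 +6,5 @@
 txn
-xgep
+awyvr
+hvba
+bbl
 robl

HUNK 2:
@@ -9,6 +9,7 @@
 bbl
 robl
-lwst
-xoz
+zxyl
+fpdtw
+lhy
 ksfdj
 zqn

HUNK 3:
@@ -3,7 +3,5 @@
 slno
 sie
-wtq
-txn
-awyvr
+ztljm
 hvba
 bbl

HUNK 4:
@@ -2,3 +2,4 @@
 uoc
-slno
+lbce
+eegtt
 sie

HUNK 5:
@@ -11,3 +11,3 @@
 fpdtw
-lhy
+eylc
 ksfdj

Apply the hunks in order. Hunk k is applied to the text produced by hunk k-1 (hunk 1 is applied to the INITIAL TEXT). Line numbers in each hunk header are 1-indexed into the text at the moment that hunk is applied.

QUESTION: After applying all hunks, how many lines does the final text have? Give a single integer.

Answer: 15

Derivation:
Hunk 1: at line 6 remove [xgep] add [awyvr,hvba,bbl] -> 15 lines: hvhk uoc slno sie wtq txn awyvr hvba bbl robl lwst xoz ksfdj zqn qsi
Hunk 2: at line 9 remove [lwst,xoz] add [zxyl,fpdtw,lhy] -> 16 lines: hvhk uoc slno sie wtq txn awyvr hvba bbl robl zxyl fpdtw lhy ksfdj zqn qsi
Hunk 3: at line 3 remove [wtq,txn,awyvr] add [ztljm] -> 14 lines: hvhk uoc slno sie ztljm hvba bbl robl zxyl fpdtw lhy ksfdj zqn qsi
Hunk 4: at line 2 remove [slno] add [lbce,eegtt] -> 15 lines: hvhk uoc lbce eegtt sie ztljm hvba bbl robl zxyl fpdtw lhy ksfdj zqn qsi
Hunk 5: at line 11 remove [lhy] add [eylc] -> 15 lines: hvhk uoc lbce eegtt sie ztljm hvba bbl robl zxyl fpdtw eylc ksfdj zqn qsi
Final line count: 15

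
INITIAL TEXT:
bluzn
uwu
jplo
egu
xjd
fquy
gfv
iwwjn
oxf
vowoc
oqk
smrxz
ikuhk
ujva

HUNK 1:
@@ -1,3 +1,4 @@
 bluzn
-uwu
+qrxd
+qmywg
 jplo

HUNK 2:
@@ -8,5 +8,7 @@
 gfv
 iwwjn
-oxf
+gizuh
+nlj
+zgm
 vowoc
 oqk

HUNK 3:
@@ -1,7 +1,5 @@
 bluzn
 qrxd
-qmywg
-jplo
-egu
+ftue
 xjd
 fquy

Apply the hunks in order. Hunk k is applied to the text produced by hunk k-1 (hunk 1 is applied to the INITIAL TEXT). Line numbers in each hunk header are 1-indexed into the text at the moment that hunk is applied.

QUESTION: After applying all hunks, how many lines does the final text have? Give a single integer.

Hunk 1: at line 1 remove [uwu] add [qrxd,qmywg] -> 15 lines: bluzn qrxd qmywg jplo egu xjd fquy gfv iwwjn oxf vowoc oqk smrxz ikuhk ujva
Hunk 2: at line 8 remove [oxf] add [gizuh,nlj,zgm] -> 17 lines: bluzn qrxd qmywg jplo egu xjd fquy gfv iwwjn gizuh nlj zgm vowoc oqk smrxz ikuhk ujva
Hunk 3: at line 1 remove [qmywg,jplo,egu] add [ftue] -> 15 lines: bluzn qrxd ftue xjd fquy gfv iwwjn gizuh nlj zgm vowoc oqk smrxz ikuhk ujva
Final line count: 15

Answer: 15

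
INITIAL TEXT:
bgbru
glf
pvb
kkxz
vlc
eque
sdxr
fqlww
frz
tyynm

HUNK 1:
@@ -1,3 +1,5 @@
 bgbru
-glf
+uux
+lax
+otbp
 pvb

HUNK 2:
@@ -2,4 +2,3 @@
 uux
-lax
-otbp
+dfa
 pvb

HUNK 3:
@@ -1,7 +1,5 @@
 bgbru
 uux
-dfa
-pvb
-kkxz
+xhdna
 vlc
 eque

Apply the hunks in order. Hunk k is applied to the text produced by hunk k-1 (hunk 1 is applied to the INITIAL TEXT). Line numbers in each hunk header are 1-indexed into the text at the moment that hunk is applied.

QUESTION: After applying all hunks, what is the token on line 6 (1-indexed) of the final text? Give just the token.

Hunk 1: at line 1 remove [glf] add [uux,lax,otbp] -> 12 lines: bgbru uux lax otbp pvb kkxz vlc eque sdxr fqlww frz tyynm
Hunk 2: at line 2 remove [lax,otbp] add [dfa] -> 11 lines: bgbru uux dfa pvb kkxz vlc eque sdxr fqlww frz tyynm
Hunk 3: at line 1 remove [dfa,pvb,kkxz] add [xhdna] -> 9 lines: bgbru uux xhdna vlc eque sdxr fqlww frz tyynm
Final line 6: sdxr

Answer: sdxr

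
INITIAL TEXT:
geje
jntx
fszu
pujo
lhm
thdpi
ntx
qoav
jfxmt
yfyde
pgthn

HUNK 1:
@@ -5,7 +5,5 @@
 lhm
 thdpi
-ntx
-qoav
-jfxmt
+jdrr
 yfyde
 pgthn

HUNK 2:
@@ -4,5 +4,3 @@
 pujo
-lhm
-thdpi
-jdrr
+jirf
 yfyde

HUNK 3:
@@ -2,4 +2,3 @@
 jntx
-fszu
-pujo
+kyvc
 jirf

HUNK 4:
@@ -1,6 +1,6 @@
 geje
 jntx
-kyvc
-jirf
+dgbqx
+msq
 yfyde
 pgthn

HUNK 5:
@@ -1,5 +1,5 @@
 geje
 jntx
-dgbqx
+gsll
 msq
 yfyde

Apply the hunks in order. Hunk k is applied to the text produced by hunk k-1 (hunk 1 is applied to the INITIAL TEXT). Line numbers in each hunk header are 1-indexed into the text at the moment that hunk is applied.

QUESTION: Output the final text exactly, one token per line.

Answer: geje
jntx
gsll
msq
yfyde
pgthn

Derivation:
Hunk 1: at line 5 remove [ntx,qoav,jfxmt] add [jdrr] -> 9 lines: geje jntx fszu pujo lhm thdpi jdrr yfyde pgthn
Hunk 2: at line 4 remove [lhm,thdpi,jdrr] add [jirf] -> 7 lines: geje jntx fszu pujo jirf yfyde pgthn
Hunk 3: at line 2 remove [fszu,pujo] add [kyvc] -> 6 lines: geje jntx kyvc jirf yfyde pgthn
Hunk 4: at line 1 remove [kyvc,jirf] add [dgbqx,msq] -> 6 lines: geje jntx dgbqx msq yfyde pgthn
Hunk 5: at line 1 remove [dgbqx] add [gsll] -> 6 lines: geje jntx gsll msq yfyde pgthn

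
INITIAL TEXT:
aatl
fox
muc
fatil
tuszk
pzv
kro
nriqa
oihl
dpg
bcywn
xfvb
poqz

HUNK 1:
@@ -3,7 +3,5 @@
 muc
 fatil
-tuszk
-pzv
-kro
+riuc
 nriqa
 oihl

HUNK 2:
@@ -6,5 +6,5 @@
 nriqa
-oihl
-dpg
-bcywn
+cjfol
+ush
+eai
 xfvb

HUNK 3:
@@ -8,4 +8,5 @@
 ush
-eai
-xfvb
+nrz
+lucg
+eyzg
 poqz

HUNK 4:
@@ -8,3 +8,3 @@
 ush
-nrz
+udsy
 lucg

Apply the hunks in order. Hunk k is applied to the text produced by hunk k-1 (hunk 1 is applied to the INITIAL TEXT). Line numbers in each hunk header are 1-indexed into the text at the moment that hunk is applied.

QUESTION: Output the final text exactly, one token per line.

Answer: aatl
fox
muc
fatil
riuc
nriqa
cjfol
ush
udsy
lucg
eyzg
poqz

Derivation:
Hunk 1: at line 3 remove [tuszk,pzv,kro] add [riuc] -> 11 lines: aatl fox muc fatil riuc nriqa oihl dpg bcywn xfvb poqz
Hunk 2: at line 6 remove [oihl,dpg,bcywn] add [cjfol,ush,eai] -> 11 lines: aatl fox muc fatil riuc nriqa cjfol ush eai xfvb poqz
Hunk 3: at line 8 remove [eai,xfvb] add [nrz,lucg,eyzg] -> 12 lines: aatl fox muc fatil riuc nriqa cjfol ush nrz lucg eyzg poqz
Hunk 4: at line 8 remove [nrz] add [udsy] -> 12 lines: aatl fox muc fatil riuc nriqa cjfol ush udsy lucg eyzg poqz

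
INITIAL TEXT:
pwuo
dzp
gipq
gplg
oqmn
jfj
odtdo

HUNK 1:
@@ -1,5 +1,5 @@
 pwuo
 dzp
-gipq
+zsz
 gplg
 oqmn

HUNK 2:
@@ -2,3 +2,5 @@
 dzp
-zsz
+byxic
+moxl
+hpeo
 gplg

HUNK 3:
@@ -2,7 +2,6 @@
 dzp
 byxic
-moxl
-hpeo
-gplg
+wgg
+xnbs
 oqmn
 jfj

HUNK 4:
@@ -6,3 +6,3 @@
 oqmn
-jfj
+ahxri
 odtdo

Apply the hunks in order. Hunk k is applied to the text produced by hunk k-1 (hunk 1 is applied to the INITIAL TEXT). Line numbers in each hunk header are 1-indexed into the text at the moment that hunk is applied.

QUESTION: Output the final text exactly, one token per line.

Hunk 1: at line 1 remove [gipq] add [zsz] -> 7 lines: pwuo dzp zsz gplg oqmn jfj odtdo
Hunk 2: at line 2 remove [zsz] add [byxic,moxl,hpeo] -> 9 lines: pwuo dzp byxic moxl hpeo gplg oqmn jfj odtdo
Hunk 3: at line 2 remove [moxl,hpeo,gplg] add [wgg,xnbs] -> 8 lines: pwuo dzp byxic wgg xnbs oqmn jfj odtdo
Hunk 4: at line 6 remove [jfj] add [ahxri] -> 8 lines: pwuo dzp byxic wgg xnbs oqmn ahxri odtdo

Answer: pwuo
dzp
byxic
wgg
xnbs
oqmn
ahxri
odtdo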